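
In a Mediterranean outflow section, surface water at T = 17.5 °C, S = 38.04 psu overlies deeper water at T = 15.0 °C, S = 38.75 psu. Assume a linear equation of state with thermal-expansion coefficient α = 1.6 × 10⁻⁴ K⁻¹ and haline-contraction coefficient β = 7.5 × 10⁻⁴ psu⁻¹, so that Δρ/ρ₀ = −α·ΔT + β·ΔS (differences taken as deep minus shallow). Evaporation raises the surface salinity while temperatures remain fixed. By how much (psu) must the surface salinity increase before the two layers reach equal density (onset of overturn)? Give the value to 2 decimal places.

Neutral buoyancy requires −α(T_deep − T_surf) + β(S_deep − S_surf′) = 0.
S_surf′ = S_deep − (α/β)·ΔT = 38.75 − (1.6 × 10⁻⁴/7.5 × 10⁻⁴)·(-2.5) = 39.2833 psu.
Increase required: 39.2833 − 38.04 = 1.2433 psu.

1.24 psu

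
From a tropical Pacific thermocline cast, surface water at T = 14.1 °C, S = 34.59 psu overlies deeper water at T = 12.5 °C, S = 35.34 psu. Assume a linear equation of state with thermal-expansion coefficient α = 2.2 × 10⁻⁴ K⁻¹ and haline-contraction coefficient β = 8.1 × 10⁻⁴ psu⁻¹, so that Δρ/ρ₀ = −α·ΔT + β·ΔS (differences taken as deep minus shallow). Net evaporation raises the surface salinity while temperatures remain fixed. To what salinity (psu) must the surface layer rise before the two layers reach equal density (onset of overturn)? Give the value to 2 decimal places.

35.77 psu

Neutral buoyancy requires −α(T_deep − T_surf) + β(S_deep − S_surf′) = 0.
S_surf′ = S_deep − (α/β)·ΔT = 35.34 − (2.2 × 10⁻⁴/8.1 × 10⁻⁴)·(-1.6) = 35.7746 psu.
Increase required: 35.7746 − 34.59 = 1.1846 psu.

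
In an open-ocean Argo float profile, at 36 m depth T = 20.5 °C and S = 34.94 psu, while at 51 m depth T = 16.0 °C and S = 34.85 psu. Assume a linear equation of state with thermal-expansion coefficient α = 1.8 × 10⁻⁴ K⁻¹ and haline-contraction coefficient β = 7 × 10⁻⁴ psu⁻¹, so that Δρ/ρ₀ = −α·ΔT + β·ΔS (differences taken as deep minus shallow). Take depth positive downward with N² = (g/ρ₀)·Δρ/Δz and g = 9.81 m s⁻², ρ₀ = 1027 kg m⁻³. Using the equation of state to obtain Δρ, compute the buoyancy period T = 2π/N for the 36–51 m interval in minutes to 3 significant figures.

4.74 min

ΔT = -4.5 K, ΔS = -0.09 psu (deep − shallow).
Δρ/ρ₀ = −αΔT + βΔS = 8.10 × 10⁻⁴ − 6.30 × 10⁻⁵ = 7.47 × 10⁻⁴, so Δρ ≈ 0.7672 kg m⁻³.
N² = (g/ρ₀)·Δρ/Δz = g·(Δρ/ρ₀)/Δz = 9.81 × 7.47 × 10⁻⁴ / 15 = 4.8854 × 10⁻⁴ s⁻².
N = √(4.8854 × 10⁻⁴) = 0.022103 rad s⁻¹ → T = 2π/N = 284.27 s = 4.7378 min ≈ 4.74 min.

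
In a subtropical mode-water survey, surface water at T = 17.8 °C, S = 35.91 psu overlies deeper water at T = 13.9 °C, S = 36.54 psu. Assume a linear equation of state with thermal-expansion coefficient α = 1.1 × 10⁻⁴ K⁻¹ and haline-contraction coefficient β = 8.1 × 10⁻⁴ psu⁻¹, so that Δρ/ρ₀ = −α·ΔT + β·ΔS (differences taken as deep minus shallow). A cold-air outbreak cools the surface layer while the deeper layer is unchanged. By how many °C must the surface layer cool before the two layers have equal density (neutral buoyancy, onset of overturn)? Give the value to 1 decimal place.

Neutral buoyancy requires Δρ = 0, i.e. −α(T_deep − T_surf′) + β(S_deep − S_surf) = 0.
T_surf′ = T_deep − (β/α)·ΔS = 13.9 − (8.1 × 10⁻⁴/1.1 × 10⁻⁴)·(+0.63) = 9.261 °C.
Cooling required: 17.8 − (9.261) = 8.539 °C.

8.5 °C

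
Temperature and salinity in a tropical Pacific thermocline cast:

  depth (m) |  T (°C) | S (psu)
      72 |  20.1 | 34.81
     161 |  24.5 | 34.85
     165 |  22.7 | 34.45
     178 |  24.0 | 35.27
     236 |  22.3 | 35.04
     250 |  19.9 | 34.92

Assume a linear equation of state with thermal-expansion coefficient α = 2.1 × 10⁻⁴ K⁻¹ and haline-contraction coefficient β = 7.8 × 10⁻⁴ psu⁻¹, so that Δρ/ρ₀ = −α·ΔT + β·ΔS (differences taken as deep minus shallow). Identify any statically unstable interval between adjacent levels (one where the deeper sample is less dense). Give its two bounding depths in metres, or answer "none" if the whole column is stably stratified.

72–161 m

Evaluate Δρ/ρ₀ = −αΔT + βΔS across each adjacent pair:
  72–161 m: −αΔT+βΔS = −(2.1 × 10⁻⁴)(+4.4)+(7.8 × 10⁻⁴)(+0.04) = -8.9 × 10⁻⁴ → UNSTABLE
  161–165 m: −αΔT+βΔS = −(2.1 × 10⁻⁴)(-1.8)+(7.8 × 10⁻⁴)(-0.40) = 6.6 × 10⁻⁵ → stable
  165–178 m: −αΔT+βΔS = −(2.1 × 10⁻⁴)(+1.3)+(7.8 × 10⁻⁴)(+0.82) = 3.7 × 10⁻⁴ → stable
  178–236 m: −αΔT+βΔS = −(2.1 × 10⁻⁴)(-1.7)+(7.8 × 10⁻⁴)(-0.23) = 1.8 × 10⁻⁴ → stable
  236–250 m: −αΔT+βΔS = −(2.1 × 10⁻⁴)(-2.4)+(7.8 × 10⁻⁴)(-0.12) = 4.1 × 10⁻⁴ → stable
The 72–161 m interval has Δρ < 0: lighter water underlies denser water.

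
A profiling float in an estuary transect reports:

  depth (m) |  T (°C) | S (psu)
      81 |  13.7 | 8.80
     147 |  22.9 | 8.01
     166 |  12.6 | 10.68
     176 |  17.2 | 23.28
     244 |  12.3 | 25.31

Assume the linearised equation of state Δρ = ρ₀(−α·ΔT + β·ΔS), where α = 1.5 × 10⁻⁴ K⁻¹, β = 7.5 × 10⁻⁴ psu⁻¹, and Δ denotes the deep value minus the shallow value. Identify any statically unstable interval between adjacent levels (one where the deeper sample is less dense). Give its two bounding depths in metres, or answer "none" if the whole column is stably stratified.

Evaluate Δρ/ρ₀ = −αΔT + βΔS across each adjacent pair:
  81–147 m: −αΔT+βΔS = −(1.5 × 10⁻⁴)(+9.2)+(7.5 × 10⁻⁴)(-0.79) = -2.0 × 10⁻³ → UNSTABLE
  147–166 m: −αΔT+βΔS = −(1.5 × 10⁻⁴)(-10.3)+(7.5 × 10⁻⁴)(+2.67) = 3.5 × 10⁻³ → stable
  166–176 m: −αΔT+βΔS = −(1.5 × 10⁻⁴)(+4.6)+(7.5 × 10⁻⁴)(+12.60) = 8.8 × 10⁻³ → stable
  176–244 m: −αΔT+βΔS = −(1.5 × 10⁻⁴)(-4.9)+(7.5 × 10⁻⁴)(+2.03) = 2.3 × 10⁻³ → stable
The 81–147 m interval has Δρ < 0: lighter water underlies denser water.

81–147 m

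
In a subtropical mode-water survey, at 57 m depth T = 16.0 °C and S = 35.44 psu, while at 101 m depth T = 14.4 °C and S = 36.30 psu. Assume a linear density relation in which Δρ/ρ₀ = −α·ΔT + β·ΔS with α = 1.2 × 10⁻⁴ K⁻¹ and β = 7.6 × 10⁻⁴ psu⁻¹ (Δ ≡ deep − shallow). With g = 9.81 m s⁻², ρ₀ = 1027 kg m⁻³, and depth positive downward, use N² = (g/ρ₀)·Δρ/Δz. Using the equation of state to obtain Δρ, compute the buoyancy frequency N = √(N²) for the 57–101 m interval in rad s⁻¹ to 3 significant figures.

ΔT = -1.6 K, ΔS = +0.86 psu (deep − shallow).
Δρ/ρ₀ = −αΔT + βΔS = 1.92 × 10⁻⁴ + 6.536 × 10⁻⁴ = 8.456 × 10⁻⁴, so Δρ ≈ 0.8684 kg m⁻³.
N² = (g/ρ₀)·Δρ/Δz = g·(Δρ/ρ₀)/Δz = 9.81 × 8.456 × 10⁻⁴ / 44 = 1.8853 × 10⁻⁴ s⁻².
N = √(1.8853 × 10⁻⁴) = 0.013731 rad s⁻¹ ≈ 0.0137 rad s⁻¹.

0.0137 rad s⁻¹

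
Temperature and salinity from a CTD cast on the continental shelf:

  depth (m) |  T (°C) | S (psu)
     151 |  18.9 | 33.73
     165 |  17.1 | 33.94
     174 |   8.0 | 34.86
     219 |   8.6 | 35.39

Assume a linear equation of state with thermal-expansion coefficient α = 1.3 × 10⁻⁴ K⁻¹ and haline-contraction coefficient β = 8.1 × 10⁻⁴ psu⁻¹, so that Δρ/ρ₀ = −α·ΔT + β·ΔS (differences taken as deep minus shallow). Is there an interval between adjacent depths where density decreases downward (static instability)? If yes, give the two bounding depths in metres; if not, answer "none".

Evaluate Δρ/ρ₀ = −αΔT + βΔS across each adjacent pair:
  151–165 m: −αΔT+βΔS = −(1.3 × 10⁻⁴)(-1.8)+(8.1 × 10⁻⁴)(+0.21) = 4.0 × 10⁻⁴ → stable
  165–174 m: −αΔT+βΔS = −(1.3 × 10⁻⁴)(-9.1)+(8.1 × 10⁻⁴)(+0.92) = 1.9 × 10⁻³ → stable
  174–219 m: −αΔT+βΔS = −(1.3 × 10⁻⁴)(+0.6)+(8.1 × 10⁻⁴)(+0.53) = 3.5 × 10⁻⁴ → stable
Every interval has Δρ > 0: the column is stably stratified throughout.

none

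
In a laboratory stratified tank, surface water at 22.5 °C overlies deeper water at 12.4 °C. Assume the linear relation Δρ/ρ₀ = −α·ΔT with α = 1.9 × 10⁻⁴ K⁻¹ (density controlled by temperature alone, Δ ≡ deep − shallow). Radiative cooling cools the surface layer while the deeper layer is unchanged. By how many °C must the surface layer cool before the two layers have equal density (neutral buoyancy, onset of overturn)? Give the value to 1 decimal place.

With temperature the only control, equal density requires T_surf′ = T_deep.
T_surf′ = 12.4 °C.
Cooling required: 22.5 − 12.4 = 10.1 °C.

10.1 °C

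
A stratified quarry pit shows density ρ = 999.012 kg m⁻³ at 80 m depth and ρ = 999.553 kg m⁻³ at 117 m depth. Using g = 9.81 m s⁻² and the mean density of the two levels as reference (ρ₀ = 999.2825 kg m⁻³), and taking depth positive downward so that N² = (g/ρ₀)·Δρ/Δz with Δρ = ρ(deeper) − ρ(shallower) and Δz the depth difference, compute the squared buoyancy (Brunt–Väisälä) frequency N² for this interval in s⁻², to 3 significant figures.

Δρ = 999.553 − 999.012 = 0.541 kg m⁻³ over Δz = 117 − 80 = 37 m.
N² = (9.81/999.2825) × (0.541/37) = 1.4354 × 10⁻⁴ s⁻² ≈ 1.44 × 10⁻⁴ s⁻².
A positive N² confirms static stability across the interval.

1.44 × 10⁻⁴ s⁻²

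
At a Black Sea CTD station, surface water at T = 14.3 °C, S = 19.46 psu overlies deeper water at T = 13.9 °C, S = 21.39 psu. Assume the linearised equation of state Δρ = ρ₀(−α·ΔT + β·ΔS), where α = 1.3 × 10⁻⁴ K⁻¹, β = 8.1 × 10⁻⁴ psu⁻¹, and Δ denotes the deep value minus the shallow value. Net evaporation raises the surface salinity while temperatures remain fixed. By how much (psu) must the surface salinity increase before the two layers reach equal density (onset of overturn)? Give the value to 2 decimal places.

1.99 psu

Neutral buoyancy requires −α(T_deep − T_surf) + β(S_deep − S_surf′) = 0.
S_surf′ = S_deep − (α/β)·ΔT = 21.39 − (1.3 × 10⁻⁴/8.1 × 10⁻⁴)·(-0.4) = 21.4542 psu.
Increase required: 21.4542 − 19.46 = 1.9942 psu.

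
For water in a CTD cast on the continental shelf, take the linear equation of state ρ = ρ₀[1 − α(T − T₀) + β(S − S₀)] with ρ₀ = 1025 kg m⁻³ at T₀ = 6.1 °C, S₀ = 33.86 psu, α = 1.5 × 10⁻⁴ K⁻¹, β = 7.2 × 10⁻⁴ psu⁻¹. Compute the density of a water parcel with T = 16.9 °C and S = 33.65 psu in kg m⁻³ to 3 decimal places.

1023.185 kg m⁻³

T − T₀ = +10.8 K, S − S₀ = -0.21 psu.
Bracket = 1 − α·(+10.8) + β·(-0.21) = 1 + (-1.7712 × 10⁻³) = 0.9982288.
ρ = 1025 × 0.9982288 = 1023.185 kg m⁻³.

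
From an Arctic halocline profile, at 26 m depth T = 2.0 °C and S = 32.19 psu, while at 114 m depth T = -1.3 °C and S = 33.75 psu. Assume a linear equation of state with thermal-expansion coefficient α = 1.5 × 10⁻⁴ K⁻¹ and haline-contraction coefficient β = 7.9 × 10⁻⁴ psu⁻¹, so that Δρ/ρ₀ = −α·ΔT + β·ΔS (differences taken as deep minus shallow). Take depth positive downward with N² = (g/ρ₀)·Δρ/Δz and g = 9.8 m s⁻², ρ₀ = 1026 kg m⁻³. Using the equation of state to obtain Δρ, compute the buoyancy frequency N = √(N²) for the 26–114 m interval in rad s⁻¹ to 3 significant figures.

0.0139 rad s⁻¹

ΔT = -3.3 K, ΔS = +1.56 psu (deep − shallow).
Δρ/ρ₀ = −αΔT + βΔS = 4.95 × 10⁻⁴ + 1.2324 × 10⁻³ = 1.7274 × 10⁻³, so Δρ ≈ 1.772 kg m⁻³.
N² = (g/ρ₀)·Δρ/Δz = g·(Δρ/ρ₀)/Δz = 9.8 × 1.7274 × 10⁻³ / 88 = 1.9237 × 10⁻⁴ s⁻².
N = √(1.9237 × 10⁻⁴) = 0.013870 rad s⁻¹ ≈ 0.0139 rad s⁻¹.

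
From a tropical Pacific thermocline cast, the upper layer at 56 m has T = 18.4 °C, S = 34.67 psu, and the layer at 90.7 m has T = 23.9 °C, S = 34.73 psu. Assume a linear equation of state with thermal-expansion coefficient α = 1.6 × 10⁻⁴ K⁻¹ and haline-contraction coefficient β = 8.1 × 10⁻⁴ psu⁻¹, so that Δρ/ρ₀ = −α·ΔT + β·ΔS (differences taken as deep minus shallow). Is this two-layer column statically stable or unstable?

unstable

ΔT = 23.9 − 18.4 = +5.5 K and ΔS = 34.73 − 34.67 = +0.06 psu (deep − shallow).
−αΔT = -8.80 × 10⁻⁴; βΔS = 4.86 × 10⁻⁵; sum Δρ/ρ₀ = -8.314 × 10⁻⁴.
Δρ/ρ₀ < 0, so Δρ < 0: deeper water is lighter → statically unstable; the column would overturn.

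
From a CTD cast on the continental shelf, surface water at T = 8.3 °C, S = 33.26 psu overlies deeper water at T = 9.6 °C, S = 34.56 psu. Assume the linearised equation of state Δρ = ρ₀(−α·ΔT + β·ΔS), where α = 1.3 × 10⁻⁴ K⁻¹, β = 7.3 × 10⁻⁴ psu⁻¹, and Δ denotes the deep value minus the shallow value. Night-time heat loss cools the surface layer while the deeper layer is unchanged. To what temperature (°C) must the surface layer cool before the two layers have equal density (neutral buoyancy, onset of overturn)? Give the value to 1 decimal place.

2.3 °C

Neutral buoyancy requires Δρ = 0, i.e. −α(T_deep − T_surf′) + β(S_deep − S_surf) = 0.
T_surf′ = T_deep − (β/α)·ΔS = 9.6 − (7.3 × 10⁻⁴/1.3 × 10⁻⁴)·(+1.30) = 2.300 °C.
Cooling required: 8.3 − (2.300) = 6.000 °C.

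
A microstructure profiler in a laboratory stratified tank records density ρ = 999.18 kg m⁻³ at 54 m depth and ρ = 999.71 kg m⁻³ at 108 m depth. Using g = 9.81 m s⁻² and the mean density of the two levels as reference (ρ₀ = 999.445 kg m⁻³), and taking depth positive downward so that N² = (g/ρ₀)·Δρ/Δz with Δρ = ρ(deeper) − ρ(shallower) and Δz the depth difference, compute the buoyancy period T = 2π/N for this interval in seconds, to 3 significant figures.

640 s

Δρ = 999.71 − 999.18 = 0.53 kg m⁻³ over Δz = 108 − 54 = 54 m.
N² = (9.81/999.445) × (0.53/54) = 9.6337 × 10⁻⁵ s⁻².
N = √(9.6337 × 10⁻⁵) = 9.8151 × 10⁻³ rad s⁻¹, so T = 2π/N = 640.15 s ≈ 640 s.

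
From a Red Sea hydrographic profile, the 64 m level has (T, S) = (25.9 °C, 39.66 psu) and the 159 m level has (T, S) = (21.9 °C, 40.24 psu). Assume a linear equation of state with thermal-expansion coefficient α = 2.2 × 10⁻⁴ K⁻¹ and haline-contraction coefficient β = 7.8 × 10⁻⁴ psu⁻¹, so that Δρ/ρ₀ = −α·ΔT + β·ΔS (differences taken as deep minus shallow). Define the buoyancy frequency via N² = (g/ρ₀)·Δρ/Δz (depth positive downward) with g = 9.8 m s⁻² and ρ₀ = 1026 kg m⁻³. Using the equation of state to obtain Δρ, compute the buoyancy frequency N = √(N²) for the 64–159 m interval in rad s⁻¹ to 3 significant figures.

0.0117 rad s⁻¹

ΔT = -4.0 K, ΔS = +0.58 psu (deep − shallow).
Δρ/ρ₀ = −αΔT + βΔS = 8.80 × 10⁻⁴ + 4.524 × 10⁻⁴ = 1.3324 × 10⁻³, so Δρ ≈ 1.367 kg m⁻³.
N² = (g/ρ₀)·Δρ/Δz = g·(Δρ/ρ₀)/Δz = 9.8 × 1.3324 × 10⁻³ / 95 = 1.3745 × 10⁻⁴ s⁻².
N = √(1.3745 × 10⁻⁴) = 0.011724 rad s⁻¹ ≈ 0.0117 rad s⁻¹.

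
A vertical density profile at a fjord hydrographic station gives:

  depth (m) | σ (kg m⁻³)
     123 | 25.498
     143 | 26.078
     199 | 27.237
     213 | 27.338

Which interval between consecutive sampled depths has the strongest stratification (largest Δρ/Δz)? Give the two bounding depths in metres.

123–143 m

Compute the density gradient over each adjacent pair:
  123–143 m: Δρ/Δz = 0.580/20 = 0.029 kg m⁻⁴
  143–199 m: Δρ/Δz = 1.159/56 = 0.021 kg m⁻⁴
  199–213 m: Δρ/Δz = 0.101/14 = 7.2 × 10⁻³ kg m⁻⁴
The largest gradient is in the 123–143 m interval — the pycnocline.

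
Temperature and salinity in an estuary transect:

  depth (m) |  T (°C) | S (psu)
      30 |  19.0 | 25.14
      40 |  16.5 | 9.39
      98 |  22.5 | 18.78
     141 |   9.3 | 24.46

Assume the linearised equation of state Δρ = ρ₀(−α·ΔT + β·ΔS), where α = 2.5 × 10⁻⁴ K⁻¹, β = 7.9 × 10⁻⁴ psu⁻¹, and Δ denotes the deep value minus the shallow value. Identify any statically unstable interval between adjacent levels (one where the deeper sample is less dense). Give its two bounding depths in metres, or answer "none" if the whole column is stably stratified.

30–40 m

Evaluate Δρ/ρ₀ = −αΔT + βΔS across each adjacent pair:
  30–40 m: −αΔT+βΔS = −(2.5 × 10⁻⁴)(-2.5)+(7.9 × 10⁻⁴)(-15.75) = -0.012 → UNSTABLE
  40–98 m: −αΔT+βΔS = −(2.5 × 10⁻⁴)(+6.0)+(7.9 × 10⁻⁴)(+9.39) = 5.9 × 10⁻³ → stable
  98–141 m: −αΔT+βΔS = −(2.5 × 10⁻⁴)(-13.2)+(7.9 × 10⁻⁴)(+5.68) = 7.8 × 10⁻³ → stable
The 30–40 m interval has Δρ < 0: lighter water underlies denser water.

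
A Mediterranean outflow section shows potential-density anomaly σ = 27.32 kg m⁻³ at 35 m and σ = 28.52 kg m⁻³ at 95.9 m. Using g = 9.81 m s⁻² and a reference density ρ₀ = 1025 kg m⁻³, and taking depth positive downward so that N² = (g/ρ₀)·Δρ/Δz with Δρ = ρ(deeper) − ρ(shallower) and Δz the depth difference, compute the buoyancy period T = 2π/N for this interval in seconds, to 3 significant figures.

Δρ = 1028.52 − 1027.32 = 1.20 kg m⁻³ over Δz = 95.9 − 35 = 60.9 m.
N² = (9.81/1025) × (1.20/60.9) = 1.8859 × 10⁻⁴ s⁻².
N = √(1.8859 × 10⁻⁴) = 0.013733 rad s⁻¹, so T = 2π/N = 457.52 s ≈ 458 s.
A positive N² confirms static stability across the interval.

458 s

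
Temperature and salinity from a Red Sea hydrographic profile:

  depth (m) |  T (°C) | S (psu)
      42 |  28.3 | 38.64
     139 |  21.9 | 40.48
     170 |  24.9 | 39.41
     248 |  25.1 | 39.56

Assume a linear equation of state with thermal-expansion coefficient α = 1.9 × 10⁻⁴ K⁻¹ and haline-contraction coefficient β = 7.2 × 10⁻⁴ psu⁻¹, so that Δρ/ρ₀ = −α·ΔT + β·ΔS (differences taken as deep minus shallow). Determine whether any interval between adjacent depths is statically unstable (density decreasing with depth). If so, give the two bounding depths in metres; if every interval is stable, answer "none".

139–170 m

Evaluate Δρ/ρ₀ = −αΔT + βΔS across each adjacent pair:
  42–139 m: −αΔT+βΔS = −(1.9 × 10⁻⁴)(-6.4)+(7.2 × 10⁻⁴)(+1.84) = 2.5 × 10⁻³ → stable
  139–170 m: −αΔT+βΔS = −(1.9 × 10⁻⁴)(+3.0)+(7.2 × 10⁻⁴)(-1.07) = -1.3 × 10⁻³ → UNSTABLE
  170–248 m: −αΔT+βΔS = −(1.9 × 10⁻⁴)(+0.2)+(7.2 × 10⁻⁴)(+0.15) = 7.0 × 10⁻⁵ → stable
The 139–170 m interval has Δρ < 0: lighter water underlies denser water.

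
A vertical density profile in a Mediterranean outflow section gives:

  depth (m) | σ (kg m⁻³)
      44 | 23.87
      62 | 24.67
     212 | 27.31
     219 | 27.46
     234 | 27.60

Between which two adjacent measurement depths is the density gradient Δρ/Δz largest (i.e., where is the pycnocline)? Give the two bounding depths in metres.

44–62 m

Compute the density gradient over each adjacent pair:
  44–62 m: Δρ/Δz = 0.80/18 = 0.044 kg m⁻⁴
  62–212 m: Δρ/Δz = 2.64/150 = 0.018 kg m⁻⁴
  212–219 m: Δρ/Δz = 0.15/7 = 0.021 kg m⁻⁴
  219–234 m: Δρ/Δz = 0.14/15 = 9.3 × 10⁻³ kg m⁻⁴
The largest gradient is in the 44–62 m interval — the pycnocline.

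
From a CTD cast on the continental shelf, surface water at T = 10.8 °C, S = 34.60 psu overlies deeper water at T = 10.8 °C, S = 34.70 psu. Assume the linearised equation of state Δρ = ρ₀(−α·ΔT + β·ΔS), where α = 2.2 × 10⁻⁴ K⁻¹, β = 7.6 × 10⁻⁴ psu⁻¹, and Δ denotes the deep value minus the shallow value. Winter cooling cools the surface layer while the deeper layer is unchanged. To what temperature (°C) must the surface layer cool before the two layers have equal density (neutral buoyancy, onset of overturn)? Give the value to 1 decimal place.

Neutral buoyancy requires Δρ = 0, i.e. −α(T_deep − T_surf′) + β(S_deep − S_surf) = 0.
T_surf′ = T_deep − (β/α)·ΔS = 10.8 − (7.6 × 10⁻⁴/2.2 × 10⁻⁴)·(+0.10) = 10.455 °C.
Cooling required: 10.8 − (10.455) = 0.345 °C.

10.5 °C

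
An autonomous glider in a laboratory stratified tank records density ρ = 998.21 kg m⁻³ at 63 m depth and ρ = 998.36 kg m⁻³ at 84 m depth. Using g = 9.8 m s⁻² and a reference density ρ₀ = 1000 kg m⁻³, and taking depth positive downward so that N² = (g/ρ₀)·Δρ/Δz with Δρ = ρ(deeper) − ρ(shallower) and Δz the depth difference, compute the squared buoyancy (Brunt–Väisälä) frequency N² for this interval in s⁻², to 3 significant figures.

Δρ = 998.36 − 998.21 = 0.15 kg m⁻³ over Δz = 84 − 63 = 21 m.
N² = (9.8/1000) × (0.15/21) = 7.0000 × 10⁻⁵ s⁻² ≈ 7.00 × 10⁻⁵ s⁻².

7.00 × 10⁻⁵ s⁻²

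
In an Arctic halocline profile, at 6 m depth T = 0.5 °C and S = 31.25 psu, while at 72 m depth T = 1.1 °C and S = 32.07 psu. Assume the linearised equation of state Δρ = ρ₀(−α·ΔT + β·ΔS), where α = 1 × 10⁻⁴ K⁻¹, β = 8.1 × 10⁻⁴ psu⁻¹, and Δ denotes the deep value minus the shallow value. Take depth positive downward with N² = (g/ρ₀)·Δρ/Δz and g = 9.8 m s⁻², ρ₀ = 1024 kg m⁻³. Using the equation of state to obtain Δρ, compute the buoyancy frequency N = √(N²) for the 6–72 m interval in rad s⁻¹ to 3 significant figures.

ΔT = +0.6 K, ΔS = +0.82 psu (deep − shallow).
Δρ/ρ₀ = −αΔT + βΔS = -6.00 × 10⁻⁵ + 6.642 × 10⁻⁴ = 6.042 × 10⁻⁴, so Δρ ≈ 0.6187 kg m⁻³.
N² = (g/ρ₀)·Δρ/Δz = g·(Δρ/ρ₀)/Δz = 9.8 × 6.042 × 10⁻⁴ / 66 = 8.9715 × 10⁻⁵ s⁻².
N = √(8.9715 × 10⁻⁵) = 9.4718 × 10⁻³ rad s⁻¹ ≈ 9.47 × 10⁻³ rad s⁻¹.

9.47 × 10⁻³ rad s⁻¹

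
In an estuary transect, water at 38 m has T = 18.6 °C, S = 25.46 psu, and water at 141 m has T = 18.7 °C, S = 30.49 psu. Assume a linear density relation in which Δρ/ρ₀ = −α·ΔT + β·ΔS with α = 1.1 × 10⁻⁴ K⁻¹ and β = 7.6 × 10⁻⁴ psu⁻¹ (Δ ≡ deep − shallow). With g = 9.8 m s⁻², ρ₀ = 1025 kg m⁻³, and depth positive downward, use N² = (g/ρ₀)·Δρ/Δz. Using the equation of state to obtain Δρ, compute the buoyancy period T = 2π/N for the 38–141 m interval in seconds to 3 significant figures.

330 s

ΔT = +0.1 K, ΔS = +5.03 psu (deep − shallow).
Δρ/ρ₀ = −αΔT + βΔS = -1.10 × 10⁻⁵ + 3.8228 × 10⁻³ = 3.8118 × 10⁻³, so Δρ ≈ 3.907 kg m⁻³.
N² = (g/ρ₀)·Δρ/Δz = g·(Δρ/ρ₀)/Δz = 9.8 × 3.8118 × 10⁻³ / 103 = 3.6268 × 10⁻⁴ s⁻².
N = √(3.6268 × 10⁻⁴) = 0.019044 rad s⁻¹ → T = 2π/N = 329.93 s ≈ 330 s.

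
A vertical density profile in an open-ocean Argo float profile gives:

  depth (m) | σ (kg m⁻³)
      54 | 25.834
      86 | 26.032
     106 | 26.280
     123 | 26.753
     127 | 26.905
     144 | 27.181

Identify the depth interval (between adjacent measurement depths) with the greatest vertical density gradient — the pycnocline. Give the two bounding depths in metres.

Compute the density gradient over each adjacent pair:
  54–86 m: Δρ/Δz = 0.198/32 = 6.2 × 10⁻³ kg m⁻⁴
  86–106 m: Δρ/Δz = 0.248/20 = 0.012 kg m⁻⁴
  106–123 m: Δρ/Δz = 0.473/17 = 0.028 kg m⁻⁴
  123–127 m: Δρ/Δz = 0.152/4 = 0.038 kg m⁻⁴
  127–144 m: Δρ/Δz = 0.276/17 = 0.016 kg m⁻⁴
The largest gradient is in the 123–127 m interval — the pycnocline.

123–127 m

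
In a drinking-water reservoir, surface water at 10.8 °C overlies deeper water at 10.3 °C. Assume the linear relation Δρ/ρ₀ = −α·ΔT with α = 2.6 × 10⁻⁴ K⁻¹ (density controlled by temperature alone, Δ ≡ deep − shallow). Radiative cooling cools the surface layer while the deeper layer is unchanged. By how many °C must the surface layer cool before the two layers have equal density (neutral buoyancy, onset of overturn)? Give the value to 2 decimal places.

0.50 °C

With temperature the only control, equal density requires T_surf′ = T_deep.
T_surf′ = 10.3 °C.
Cooling required: 10.8 − 10.3 = 0.50 °C.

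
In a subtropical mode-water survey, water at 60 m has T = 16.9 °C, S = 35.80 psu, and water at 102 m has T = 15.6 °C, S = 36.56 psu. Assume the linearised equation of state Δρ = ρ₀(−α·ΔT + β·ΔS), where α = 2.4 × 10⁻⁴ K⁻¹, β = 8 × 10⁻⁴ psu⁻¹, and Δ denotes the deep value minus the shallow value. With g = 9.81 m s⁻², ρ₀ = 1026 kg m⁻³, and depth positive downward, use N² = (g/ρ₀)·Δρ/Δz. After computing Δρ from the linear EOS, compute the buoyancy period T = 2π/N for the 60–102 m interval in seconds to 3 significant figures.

429 s

ΔT = -1.3 K, ΔS = +0.76 psu (deep − shallow).
Δρ/ρ₀ = −αΔT + βΔS = 3.12 × 10⁻⁴ + 6.08 × 10⁻⁴ = 9.20 × 10⁻⁴, so Δρ ≈ 0.9439 kg m⁻³.
N² = (g/ρ₀)·Δρ/Δz = g·(Δρ/ρ₀)/Δz = 9.81 × 9.20 × 10⁻⁴ / 42 = 2.1489 × 10⁻⁴ s⁻².
N = √(2.1489 × 10⁻⁴) = 0.014659 rad s⁻¹ → T = 2π/N = 428.62 s ≈ 429 s.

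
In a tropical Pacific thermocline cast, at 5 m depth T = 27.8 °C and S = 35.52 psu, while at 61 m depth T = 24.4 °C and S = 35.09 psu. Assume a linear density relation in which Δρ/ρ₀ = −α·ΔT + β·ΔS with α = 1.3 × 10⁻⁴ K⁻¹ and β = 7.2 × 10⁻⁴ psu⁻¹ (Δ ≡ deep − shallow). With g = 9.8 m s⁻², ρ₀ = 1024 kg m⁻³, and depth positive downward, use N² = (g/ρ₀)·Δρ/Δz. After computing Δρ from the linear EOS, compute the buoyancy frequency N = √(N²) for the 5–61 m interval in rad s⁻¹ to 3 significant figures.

ΔT = -3.4 K, ΔS = -0.43 psu (deep − shallow).
Δρ/ρ₀ = −αΔT + βΔS = 4.42 × 10⁻⁴ − 3.096 × 10⁻⁴ = 1.324 × 10⁻⁴, so Δρ ≈ 0.1356 kg m⁻³.
N² = (g/ρ₀)·Δρ/Δz = g·(Δρ/ρ₀)/Δz = 9.8 × 1.324 × 10⁻⁴ / 56 = 2.3170 × 10⁻⁵ s⁻².
N = √(2.3170 × 10⁻⁵) = 4.8135 × 10⁻³ rad s⁻¹ ≈ 4.81 × 10⁻³ rad s⁻¹.

4.81 × 10⁻³ rad s⁻¹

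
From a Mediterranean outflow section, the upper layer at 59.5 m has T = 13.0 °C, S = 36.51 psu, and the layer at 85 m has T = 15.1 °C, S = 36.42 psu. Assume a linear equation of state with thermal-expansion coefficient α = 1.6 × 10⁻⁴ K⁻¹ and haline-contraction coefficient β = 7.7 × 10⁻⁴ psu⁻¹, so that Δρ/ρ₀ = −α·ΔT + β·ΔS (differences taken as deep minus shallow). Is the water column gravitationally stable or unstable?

ΔT = 15.1 − 13.0 = +2.1 K and ΔS = 36.42 − 36.51 = -0.09 psu (deep − shallow).
−αΔT = -3.36 × 10⁻⁴; βΔS = -6.93 × 10⁻⁵; sum Δρ/ρ₀ = -4.053 × 10⁻⁴.
Δρ/ρ₀ < 0, so Δρ < 0: deeper water is lighter → statically unstable; the column would overturn.

unstable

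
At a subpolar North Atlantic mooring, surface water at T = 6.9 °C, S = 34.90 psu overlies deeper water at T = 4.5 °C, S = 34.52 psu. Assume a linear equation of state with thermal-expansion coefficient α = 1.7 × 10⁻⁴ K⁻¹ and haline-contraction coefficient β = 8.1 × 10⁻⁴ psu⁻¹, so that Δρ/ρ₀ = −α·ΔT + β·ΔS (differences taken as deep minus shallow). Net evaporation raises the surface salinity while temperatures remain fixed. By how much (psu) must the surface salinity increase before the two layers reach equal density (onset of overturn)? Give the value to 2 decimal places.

Neutral buoyancy requires −α(T_deep − T_surf) + β(S_deep − S_surf′) = 0.
S_surf′ = S_deep − (α/β)·ΔT = 34.52 − (1.7 × 10⁻⁴/8.1 × 10⁻⁴)·(-2.4) = 35.0237 psu.
Increase required: 35.0237 − 34.90 = 0.1237 psu.

0.12 psu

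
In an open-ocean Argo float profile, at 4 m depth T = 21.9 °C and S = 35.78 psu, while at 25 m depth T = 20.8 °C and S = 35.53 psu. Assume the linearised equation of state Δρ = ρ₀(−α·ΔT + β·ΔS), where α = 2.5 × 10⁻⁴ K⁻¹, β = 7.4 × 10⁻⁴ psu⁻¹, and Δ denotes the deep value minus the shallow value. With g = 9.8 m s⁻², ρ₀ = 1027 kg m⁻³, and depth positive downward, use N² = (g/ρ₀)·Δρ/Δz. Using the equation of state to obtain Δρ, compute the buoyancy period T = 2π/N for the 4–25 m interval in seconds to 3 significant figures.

ΔT = -1.1 K, ΔS = -0.25 psu (deep − shallow).
Δρ/ρ₀ = −αΔT + βΔS = 2.75 × 10⁻⁴ − 1.85 × 10⁻⁴ = 9.00 × 10⁻⁵, so Δρ ≈ 0.09243 kg m⁻³.
N² = (g/ρ₀)·Δρ/Δz = g·(Δρ/ρ₀)/Δz = 9.8 × 9.00 × 10⁻⁵ / 21 = 4.2000 × 10⁻⁵ s⁻².
N = √(4.2000 × 10⁻⁵) = 6.4807 × 10⁻³ rad s⁻¹ → T = 2π/N = 969.52 s ≈ 970 s.

970 s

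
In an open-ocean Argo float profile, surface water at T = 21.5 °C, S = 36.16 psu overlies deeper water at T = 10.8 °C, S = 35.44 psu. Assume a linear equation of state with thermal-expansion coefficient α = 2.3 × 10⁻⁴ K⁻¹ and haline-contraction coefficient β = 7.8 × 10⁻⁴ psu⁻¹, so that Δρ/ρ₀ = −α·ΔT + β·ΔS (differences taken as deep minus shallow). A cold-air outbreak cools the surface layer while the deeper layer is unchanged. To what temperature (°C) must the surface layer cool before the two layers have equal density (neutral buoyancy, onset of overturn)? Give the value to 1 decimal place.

Neutral buoyancy requires Δρ = 0, i.e. −α(T_deep − T_surf′) + β(S_deep − S_surf) = 0.
T_surf′ = T_deep − (β/α)·ΔS = 10.8 − (7.8 × 10⁻⁴/2.3 × 10⁻⁴)·(-0.72) = 13.242 °C.
Cooling required: 21.5 − (13.242) = 8.258 °C.

13.2 °C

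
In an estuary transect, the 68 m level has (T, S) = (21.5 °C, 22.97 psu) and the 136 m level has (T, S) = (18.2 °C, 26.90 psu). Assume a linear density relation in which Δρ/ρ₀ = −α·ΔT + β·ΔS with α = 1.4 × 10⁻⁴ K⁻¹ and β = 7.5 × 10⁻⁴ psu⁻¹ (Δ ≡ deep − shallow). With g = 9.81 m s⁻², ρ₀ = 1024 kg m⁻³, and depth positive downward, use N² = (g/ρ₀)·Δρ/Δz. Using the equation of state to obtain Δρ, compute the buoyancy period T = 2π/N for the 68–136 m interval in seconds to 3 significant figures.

283 s

ΔT = -3.3 K, ΔS = +3.93 psu (deep − shallow).
Δρ/ρ₀ = −αΔT + βΔS = 4.62 × 10⁻⁴ + 2.9475 × 10⁻³ = 3.4095 × 10⁻³, so Δρ ≈ 3.491 kg m⁻³.
N² = (g/ρ₀)·Δρ/Δz = g·(Δρ/ρ₀)/Δz = 9.81 × 3.4095 × 10⁻³ / 68 = 4.9187 × 10⁻⁴ s⁻².
N = √(4.9187 × 10⁻⁴) = 0.022178 rad s⁻¹ → T = 2π/N = 283.31 s ≈ 283 s.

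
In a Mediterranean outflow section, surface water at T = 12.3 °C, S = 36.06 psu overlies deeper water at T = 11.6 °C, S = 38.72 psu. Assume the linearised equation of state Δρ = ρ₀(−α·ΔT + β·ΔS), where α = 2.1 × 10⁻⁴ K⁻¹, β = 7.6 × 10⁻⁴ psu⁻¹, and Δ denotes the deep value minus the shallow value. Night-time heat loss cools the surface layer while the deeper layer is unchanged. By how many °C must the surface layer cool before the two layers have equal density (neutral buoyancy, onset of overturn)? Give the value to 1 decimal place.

Neutral buoyancy requires Δρ = 0, i.e. −α(T_deep − T_surf′) + β(S_deep − S_surf) = 0.
T_surf′ = T_deep − (β/α)·ΔS = 11.6 − (7.6 × 10⁻⁴/2.1 × 10⁻⁴)·(+2.66) = 1.973 °C.
Cooling required: 12.3 − (1.973) = 10.327 °C.

10.3 °C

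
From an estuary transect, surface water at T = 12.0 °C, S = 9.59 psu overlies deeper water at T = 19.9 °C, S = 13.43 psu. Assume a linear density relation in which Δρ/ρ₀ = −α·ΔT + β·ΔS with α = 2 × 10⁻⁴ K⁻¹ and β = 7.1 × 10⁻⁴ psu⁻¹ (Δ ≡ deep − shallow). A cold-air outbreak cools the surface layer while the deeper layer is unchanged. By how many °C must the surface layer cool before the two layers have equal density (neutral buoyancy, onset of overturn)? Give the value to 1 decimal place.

5.7 °C

Neutral buoyancy requires Δρ = 0, i.e. −α(T_deep − T_surf′) + β(S_deep − S_surf) = 0.
T_surf′ = T_deep − (β/α)·ΔS = 19.9 − (7.1 × 10⁻⁴/2 × 10⁻⁴)·(+3.84) = 6.268 °C.
Cooling required: 12.0 − (6.268) = 5.732 °C.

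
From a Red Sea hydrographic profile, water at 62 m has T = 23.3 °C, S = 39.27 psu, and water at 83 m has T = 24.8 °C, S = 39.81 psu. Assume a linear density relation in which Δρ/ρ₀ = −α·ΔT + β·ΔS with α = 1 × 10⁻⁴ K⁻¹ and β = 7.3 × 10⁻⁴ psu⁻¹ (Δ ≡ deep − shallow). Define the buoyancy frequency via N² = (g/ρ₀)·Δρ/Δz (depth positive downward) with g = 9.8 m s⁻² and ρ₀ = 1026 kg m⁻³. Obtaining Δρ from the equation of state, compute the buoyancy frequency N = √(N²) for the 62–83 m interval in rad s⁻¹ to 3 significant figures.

ΔT = +1.5 K, ΔS = +0.54 psu (deep − shallow).
Δρ/ρ₀ = −αΔT + βΔS = -1.50 × 10⁻⁴ + 3.942 × 10⁻⁴ = 2.442 × 10⁻⁴, so Δρ ≈ 0.2505 kg m⁻³.
N² = (g/ρ₀)·Δρ/Δz = g·(Δρ/ρ₀)/Δz = 9.8 × 2.442 × 10⁻⁴ / 21 = 1.1396 × 10⁻⁴ s⁻².
N = √(1.1396 × 10⁻⁴) = 0.010675 rad s⁻¹ ≈ 0.0107 rad s⁻¹.

0.0107 rad s⁻¹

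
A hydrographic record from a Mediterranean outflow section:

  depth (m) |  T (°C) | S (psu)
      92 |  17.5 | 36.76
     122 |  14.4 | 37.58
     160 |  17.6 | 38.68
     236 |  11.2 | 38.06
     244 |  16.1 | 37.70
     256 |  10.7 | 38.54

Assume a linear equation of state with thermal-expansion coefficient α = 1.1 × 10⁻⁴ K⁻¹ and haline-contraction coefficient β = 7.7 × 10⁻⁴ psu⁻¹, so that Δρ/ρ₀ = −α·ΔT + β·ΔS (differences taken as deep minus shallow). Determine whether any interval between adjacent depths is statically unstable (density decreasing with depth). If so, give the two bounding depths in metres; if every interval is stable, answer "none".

236–244 m

Evaluate Δρ/ρ₀ = −αΔT + βΔS across each adjacent pair:
  92–122 m: −αΔT+βΔS = −(1.1 × 10⁻⁴)(-3.1)+(7.7 × 10⁻⁴)(+0.82) = 9.7 × 10⁻⁴ → stable
  122–160 m: −αΔT+βΔS = −(1.1 × 10⁻⁴)(+3.2)+(7.7 × 10⁻⁴)(+1.10) = 4.9 × 10⁻⁴ → stable
  160–236 m: −αΔT+βΔS = −(1.1 × 10⁻⁴)(-6.4)+(7.7 × 10⁻⁴)(-0.62) = 2.3 × 10⁻⁴ → stable
  236–244 m: −αΔT+βΔS = −(1.1 × 10⁻⁴)(+4.9)+(7.7 × 10⁻⁴)(-0.36) = -8.2 × 10⁻⁴ → UNSTABLE
  244–256 m: −αΔT+βΔS = −(1.1 × 10⁻⁴)(-5.4)+(7.7 × 10⁻⁴)(+0.84) = 1.2 × 10⁻³ → stable
The 236–244 m interval has Δρ < 0: lighter water underlies denser water.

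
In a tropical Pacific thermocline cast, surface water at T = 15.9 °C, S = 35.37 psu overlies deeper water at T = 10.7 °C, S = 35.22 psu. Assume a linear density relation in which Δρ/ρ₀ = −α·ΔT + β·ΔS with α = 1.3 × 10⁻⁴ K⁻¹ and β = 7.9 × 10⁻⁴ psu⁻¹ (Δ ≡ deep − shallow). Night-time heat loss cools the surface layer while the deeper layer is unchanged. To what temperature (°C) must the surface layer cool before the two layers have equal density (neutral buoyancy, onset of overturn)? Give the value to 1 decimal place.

Neutral buoyancy requires Δρ = 0, i.e. −α(T_deep − T_surf′) + β(S_deep − S_surf) = 0.
T_surf′ = T_deep − (β/α)·ΔS = 10.7 − (7.9 × 10⁻⁴/1.3 × 10⁻⁴)·(-0.15) = 11.612 °C.
Cooling required: 15.9 − (11.612) = 4.288 °C.

11.6 °C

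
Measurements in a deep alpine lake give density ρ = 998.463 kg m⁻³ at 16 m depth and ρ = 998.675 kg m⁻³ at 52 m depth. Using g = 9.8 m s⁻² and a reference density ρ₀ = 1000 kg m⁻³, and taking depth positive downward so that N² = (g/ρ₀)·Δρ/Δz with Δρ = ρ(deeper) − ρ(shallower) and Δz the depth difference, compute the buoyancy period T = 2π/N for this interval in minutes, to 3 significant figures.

Δρ = 998.675 − 998.463 = 0.212 kg m⁻³ over Δz = 52 − 16 = 36 m.
N² = (9.8/1000) × (0.212/36) = 5.7711 × 10⁻⁵ s⁻².
N = √(5.7711 × 10⁻⁵) = 7.5968 × 10⁻³ rad s⁻¹, so T = 2π/N = 827.08 s = 13.785 min ≈ 13.8 min.

13.8 min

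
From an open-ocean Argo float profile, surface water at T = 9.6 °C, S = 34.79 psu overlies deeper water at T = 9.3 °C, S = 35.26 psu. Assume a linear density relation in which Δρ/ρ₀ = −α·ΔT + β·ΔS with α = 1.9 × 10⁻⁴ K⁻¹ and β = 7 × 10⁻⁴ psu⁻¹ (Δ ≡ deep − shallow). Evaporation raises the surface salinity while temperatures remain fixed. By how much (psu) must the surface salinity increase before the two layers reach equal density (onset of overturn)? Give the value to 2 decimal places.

Neutral buoyancy requires −α(T_deep − T_surf) + β(S_deep − S_surf′) = 0.
S_surf′ = S_deep − (α/β)·ΔT = 35.26 − (1.9 × 10⁻⁴/7 × 10⁻⁴)·(-0.3) = 35.3414 psu.
Increase required: 35.3414 − 34.79 = 0.5514 psu.

0.55 psu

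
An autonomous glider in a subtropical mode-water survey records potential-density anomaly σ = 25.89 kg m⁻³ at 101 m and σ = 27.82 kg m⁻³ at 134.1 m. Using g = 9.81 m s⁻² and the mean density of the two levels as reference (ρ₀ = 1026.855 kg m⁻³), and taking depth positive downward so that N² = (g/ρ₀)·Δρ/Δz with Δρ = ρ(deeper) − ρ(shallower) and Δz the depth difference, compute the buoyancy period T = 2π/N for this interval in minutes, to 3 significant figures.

4.44 min

Δρ = 1027.82 − 1025.89 = 1.93 kg m⁻³ over Δz = 134.1 − 101 = 33.1 m.
N² = (9.81/1026.855) × (1.93/33.1) = 5.5704 × 10⁻⁴ s⁻².
N = √(5.5704 × 10⁻⁴) = 0.023602 rad s⁻¹, so T = 2π/N = 266.21 s = 4.4368 min ≈ 4.44 min.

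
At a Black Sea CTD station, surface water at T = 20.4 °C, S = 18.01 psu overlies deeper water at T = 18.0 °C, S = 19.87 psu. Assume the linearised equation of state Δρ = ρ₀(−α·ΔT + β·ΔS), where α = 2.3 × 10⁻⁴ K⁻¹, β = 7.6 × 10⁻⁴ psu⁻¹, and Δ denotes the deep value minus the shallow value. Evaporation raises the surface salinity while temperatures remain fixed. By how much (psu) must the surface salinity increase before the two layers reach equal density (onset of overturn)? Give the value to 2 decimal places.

Neutral buoyancy requires −α(T_deep − T_surf) + β(S_deep − S_surf′) = 0.
S_surf′ = S_deep − (α/β)·ΔT = 19.87 − (2.3 × 10⁻⁴/7.6 × 10⁻⁴)·(-2.4) = 20.5963 psu.
Increase required: 20.5963 − 18.01 = 2.5863 psu.

2.59 psu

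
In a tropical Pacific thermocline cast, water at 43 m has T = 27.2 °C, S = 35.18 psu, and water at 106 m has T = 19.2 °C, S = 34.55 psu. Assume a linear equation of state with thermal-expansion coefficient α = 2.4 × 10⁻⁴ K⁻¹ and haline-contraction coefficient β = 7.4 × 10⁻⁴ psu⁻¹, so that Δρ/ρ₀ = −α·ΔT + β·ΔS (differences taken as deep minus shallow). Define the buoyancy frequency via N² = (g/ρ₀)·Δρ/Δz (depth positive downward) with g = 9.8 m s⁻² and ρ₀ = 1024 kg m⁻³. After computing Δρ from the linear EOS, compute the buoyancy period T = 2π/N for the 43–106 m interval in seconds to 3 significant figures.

418 s

ΔT = -8.0 K, ΔS = -0.63 psu (deep − shallow).
Δρ/ρ₀ = −αΔT + βΔS = 1.92 × 10⁻³ − 4.662 × 10⁻⁴ = 1.4538 × 10⁻³, so Δρ ≈ 1.489 kg m⁻³.
N² = (g/ρ₀)·Δρ/Δz = g·(Δρ/ρ₀)/Δz = 9.8 × 1.4538 × 10⁻³ / 63 = 2.2615 × 10⁻⁴ s⁻².
N = √(2.2615 × 10⁻⁴) = 0.015038 rad s⁻¹ → T = 2π/N = 417.82 s ≈ 418 s.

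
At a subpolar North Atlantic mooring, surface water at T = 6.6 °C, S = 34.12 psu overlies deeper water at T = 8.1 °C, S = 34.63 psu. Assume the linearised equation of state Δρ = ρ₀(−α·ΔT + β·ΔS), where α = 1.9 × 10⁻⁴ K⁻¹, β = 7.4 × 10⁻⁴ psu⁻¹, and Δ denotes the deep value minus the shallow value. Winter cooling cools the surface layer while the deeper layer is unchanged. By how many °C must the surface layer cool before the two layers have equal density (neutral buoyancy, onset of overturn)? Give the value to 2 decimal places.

0.49 °C

Neutral buoyancy requires Δρ = 0, i.e. −α(T_deep − T_surf′) + β(S_deep − S_surf) = 0.
T_surf′ = T_deep − (β/α)·ΔS = 8.1 − (7.4 × 10⁻⁴/1.9 × 10⁻⁴)·(+0.51) = 6.1137 °C.
Cooling required: 6.6 − (6.1137) = 0.4863 °C.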